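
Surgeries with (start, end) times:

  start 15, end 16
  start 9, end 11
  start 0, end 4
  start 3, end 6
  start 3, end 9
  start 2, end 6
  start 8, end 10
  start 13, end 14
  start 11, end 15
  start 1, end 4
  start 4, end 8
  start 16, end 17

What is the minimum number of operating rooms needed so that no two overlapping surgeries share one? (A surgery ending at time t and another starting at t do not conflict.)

Count concurrent intervals with a sweep; the peak is the room count.
Events (time:±→running): 0:+→1 1:+→2 2:+→3 3:+→4 3:+→5 … peak 5.

5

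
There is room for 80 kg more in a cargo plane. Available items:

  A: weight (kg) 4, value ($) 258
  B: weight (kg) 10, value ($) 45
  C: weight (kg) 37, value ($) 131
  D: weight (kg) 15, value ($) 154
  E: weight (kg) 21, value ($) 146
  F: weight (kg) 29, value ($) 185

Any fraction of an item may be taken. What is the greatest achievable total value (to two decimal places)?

Greedy by value/weight ratio, highest first.
Order: A (258/4=64.50) > D (154/15=10.27) > E (146/21=6.95) > F (185/29=6.38) > B (45/10=4.50) > C (131/37=3.54)
Fill: take A (4 @ 258) → take D (15 @ 154) → take E (21 @ 146) → take F (29 @ 185) → take B (10 @ 45) → take 1/37 of C → 3.54; 80/80 used.
Total value = 791.54

791.54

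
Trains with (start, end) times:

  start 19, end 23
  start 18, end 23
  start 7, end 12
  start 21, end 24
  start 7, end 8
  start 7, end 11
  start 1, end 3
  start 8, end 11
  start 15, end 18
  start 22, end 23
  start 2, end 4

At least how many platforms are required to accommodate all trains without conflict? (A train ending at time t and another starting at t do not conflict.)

4

starts: [1, 2, 7, 7, 7, 8, 15, 18, 19, 21, 22]
ends:   [3, 4, 8, 11, 11, 12, 18, 23, 23, 23, 24]
s1→1 s2→2 e3→1 e4→0 s7→1 s7→2 s7→3 e8→2 s8→3 e11→2 e11→1 e12→0 s15→1 e18→0 s18→1 s19→2 s21→3 s22→4  — peak 4.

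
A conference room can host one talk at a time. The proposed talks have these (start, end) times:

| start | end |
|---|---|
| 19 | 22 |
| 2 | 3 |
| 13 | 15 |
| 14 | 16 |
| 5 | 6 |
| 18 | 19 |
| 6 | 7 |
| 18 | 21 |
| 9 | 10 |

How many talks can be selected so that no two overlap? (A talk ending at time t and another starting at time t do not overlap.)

Order by finish time; keep every interval that doesn't clash with the previous kept one.
Sorted by end: (2,3)  (5,6)  (6,7)  (9,10)  (13,15)  (14,16)  (18,19)  (18,21)  (19,22)
take (2,3); take (5,6); take (6,7); take (9,10); take (13,15); skip (14,16); take (18,19); skip (18,21); take (19,22).
Selected 7 talks.

7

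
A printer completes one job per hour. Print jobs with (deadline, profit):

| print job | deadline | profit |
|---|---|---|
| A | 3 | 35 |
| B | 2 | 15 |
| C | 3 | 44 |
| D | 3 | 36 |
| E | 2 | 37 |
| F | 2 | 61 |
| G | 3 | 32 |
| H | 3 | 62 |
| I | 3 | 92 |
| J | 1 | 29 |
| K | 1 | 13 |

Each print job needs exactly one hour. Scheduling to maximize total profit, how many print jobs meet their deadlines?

3

Take jobs in profit order; each goes to the latest open slot no later than its deadline.
By profit: I(d3,92), H(d3,62), F(d2,61), C(d3,44), E(d2,37), D(d3,36), A(d3,35), G(d3,32), J(d1,29), B(d2,15), K(d1,13)
I→slot 3; H→slot 2; F→slot 1; C skipped; E skipped; D skipped; A skipped; G skipped; J skipped; B skipped; K skipped.
3 of 11 scheduled.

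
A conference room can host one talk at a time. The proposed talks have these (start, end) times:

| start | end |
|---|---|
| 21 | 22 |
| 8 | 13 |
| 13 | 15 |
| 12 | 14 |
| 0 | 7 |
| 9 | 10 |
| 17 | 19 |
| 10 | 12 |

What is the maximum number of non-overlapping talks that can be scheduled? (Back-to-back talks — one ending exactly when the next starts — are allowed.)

6

Sort by end time and greedily take each interval whose start is ≥ the last chosen end.
Sorted by end: (0,7)  (9,10)  (10,12)  (8,13)  (12,14)  (13,15)  (17,19)  (21,22)
take (0,7); take (9,10); take (10,12); take (12,14); take (17,19); take (21,22).
Selected 6 talks.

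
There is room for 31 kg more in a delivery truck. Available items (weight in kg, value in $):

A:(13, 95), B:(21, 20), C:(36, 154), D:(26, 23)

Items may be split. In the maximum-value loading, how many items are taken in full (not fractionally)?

Sort by value per unit weight and fill in that order.
Ratios (sorted): A 7.31, C 4.28, B 0.95, D 0.88
take A (13 @ 95); take 18/36 of C → 77.00. Capacity used 31/31.
1 item(s) taken whole; one partial (take 18/36 of C).

1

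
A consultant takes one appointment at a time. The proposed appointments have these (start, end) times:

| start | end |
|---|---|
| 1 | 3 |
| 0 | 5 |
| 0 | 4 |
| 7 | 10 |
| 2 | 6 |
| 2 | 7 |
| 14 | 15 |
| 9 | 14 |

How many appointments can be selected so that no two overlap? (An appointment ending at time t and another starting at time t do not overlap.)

3

Greedy by earliest finish: after sorting by end time, pick each interval compatible with the last pick.
By end time: (1,3), (0,4), (0,5), (2,6), (2,7), (7,10), (9,14), (14,15).
Pick (1,3); next start ≥ 3 → (7,10); next start ≥ 10 → (14,15).
Selected 3 appointments.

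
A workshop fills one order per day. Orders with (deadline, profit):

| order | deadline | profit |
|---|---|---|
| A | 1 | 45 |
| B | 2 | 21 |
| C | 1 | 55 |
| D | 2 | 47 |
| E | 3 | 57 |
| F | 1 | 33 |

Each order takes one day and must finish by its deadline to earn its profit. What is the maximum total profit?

Profit order: E=57 C=55 D=47 A=45 F=33 B=21
Assign: E→slot 3, C→slot 1, D→slot 2, A skipped, F skipped, B skipped.
Slots: [1:C] [2:D] [3:E]
Profit = 55 + 47 + 57 = 159

159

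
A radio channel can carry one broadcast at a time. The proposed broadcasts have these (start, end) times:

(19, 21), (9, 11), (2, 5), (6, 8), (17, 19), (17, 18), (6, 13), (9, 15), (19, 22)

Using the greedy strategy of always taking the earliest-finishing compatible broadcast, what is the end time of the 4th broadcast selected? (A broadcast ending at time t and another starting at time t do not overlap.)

Greedy by earliest finish: after sorting by end time, pick each interval compatible with the last pick.
Sorted by end: (2,5)  (6,8)  (9,11)  (6,13)  (9,15)  (17,18)  (17,19)  (19,21)  (19,22)
take (2,5); take (6,8); take (9,11); skip (6,13); take (17,18); take (19,21).
Selected: (2,5) (6,8) (9,11) (17,18) (19,21)

18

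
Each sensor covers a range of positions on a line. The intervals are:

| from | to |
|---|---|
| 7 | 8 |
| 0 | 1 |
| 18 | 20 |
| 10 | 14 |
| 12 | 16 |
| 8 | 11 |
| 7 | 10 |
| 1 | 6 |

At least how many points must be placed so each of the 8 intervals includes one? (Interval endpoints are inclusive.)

Process intervals by earliest right end; each time one isn't hit yet, stab at its right endpoint.
Sorted: [0,1] [1,6] [7,8] [7,10] [8,11] [10,14] [12,16] [18,20]
{[0,1],[1,6]} hit by 1; {[7,8],[7,10],[8,11]} hit by 8; {[10,14],[12,16]} hit by 14; {[18,20]} hit by 20.
Points: 1, 8, 14, 20 (4 total).

4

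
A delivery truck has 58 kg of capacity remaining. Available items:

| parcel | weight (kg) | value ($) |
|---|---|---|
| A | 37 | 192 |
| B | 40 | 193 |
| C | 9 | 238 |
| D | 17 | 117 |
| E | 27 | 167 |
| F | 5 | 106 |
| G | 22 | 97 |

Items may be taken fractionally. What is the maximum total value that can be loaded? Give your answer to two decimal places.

628.00

Greedy by value/weight ratio, highest first.
Ratios (sorted): C 26.44, F 21.20, D 6.88, E 6.19, A 5.19, B 4.83, G 4.41
take C (9 @ 238); take F (5 @ 106); take D (17 @ 117); take E (27 @ 167). Capacity used 58/58.
Total value = 628.00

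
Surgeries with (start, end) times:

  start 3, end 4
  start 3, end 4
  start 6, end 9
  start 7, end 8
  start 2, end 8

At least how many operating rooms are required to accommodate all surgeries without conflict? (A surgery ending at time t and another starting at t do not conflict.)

Count concurrent intervals with a sweep; the peak is the room count.
Events (time:±→running): 2:+→1 3:+→2 3:+→3 … peak 3.

3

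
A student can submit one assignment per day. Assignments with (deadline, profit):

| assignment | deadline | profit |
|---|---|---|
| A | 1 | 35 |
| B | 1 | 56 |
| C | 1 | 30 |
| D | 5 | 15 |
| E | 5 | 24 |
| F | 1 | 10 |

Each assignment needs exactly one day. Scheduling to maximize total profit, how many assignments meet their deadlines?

Profit order: B=56 A=35 C=30 E=24 D=15 F=10
Assign: B→slot 1, A skipped, C skipped, E→slot 5, D→slot 4, F skipped.
Slots: [1:B] [4:D] [5:E]
3 of 6 scheduled.

3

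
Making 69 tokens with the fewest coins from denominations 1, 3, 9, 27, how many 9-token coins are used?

1

69 = 2×27 + 1×9 + 2×3
Count of 9: 1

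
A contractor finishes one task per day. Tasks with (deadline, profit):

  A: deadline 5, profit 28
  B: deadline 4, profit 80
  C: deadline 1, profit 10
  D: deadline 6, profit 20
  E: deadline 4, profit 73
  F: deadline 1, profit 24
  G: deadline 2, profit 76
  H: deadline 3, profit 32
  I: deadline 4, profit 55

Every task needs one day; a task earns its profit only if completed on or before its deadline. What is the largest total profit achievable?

Profit order: B=80 G=76 E=73 I=55 H=32 A=28 F=24 D=20 C=10
Assign: B→slot 4, G→slot 2, E→slot 3, I→slot 1, H skipped, A→slot 5, F skipped, D→slot 6, C skipped.
Slots: [1:I] [2:G] [3:E] [4:B] [5:A] [6:D]
Profit = 55 + 76 + 73 + 80 + 28 + 20 = 332

332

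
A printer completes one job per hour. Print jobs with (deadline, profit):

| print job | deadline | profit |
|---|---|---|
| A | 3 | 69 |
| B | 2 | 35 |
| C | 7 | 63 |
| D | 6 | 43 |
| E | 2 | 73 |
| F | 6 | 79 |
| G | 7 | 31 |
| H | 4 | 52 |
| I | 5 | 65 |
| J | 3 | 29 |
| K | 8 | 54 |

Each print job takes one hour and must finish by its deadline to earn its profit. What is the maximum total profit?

Take jobs in profit order; each goes to the latest open slot no later than its deadline.
By profit: F(d6,79), E(d2,73), A(d3,69), I(d5,65), C(d7,63), K(d8,54), H(d4,52), D(d6,43), B(d2,35), G(d7,31), J(d3,29)
F→slot 6; E→slot 2; A→slot 3; I→slot 5; C→slot 7; K→slot 8; H→slot 4; D→slot 1; B skipped; G skipped; J skipped.
Profit = 43 + 73 + 69 + 52 + 65 + 79 + 63 + 54 = 498

498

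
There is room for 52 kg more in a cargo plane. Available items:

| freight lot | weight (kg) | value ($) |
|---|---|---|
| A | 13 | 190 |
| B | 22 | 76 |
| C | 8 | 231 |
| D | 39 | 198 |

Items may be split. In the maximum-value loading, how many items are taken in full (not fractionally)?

Sort by value per unit weight and fill in that order.
Ratios (sorted): C 28.88, A 14.62, D 5.08, B 3.45
take C (8 @ 231); take A (13 @ 190); take 31/39 of D → 157.38. Capacity used 52/52.
2 item(s) taken whole; one partial (take 31/39 of D).

2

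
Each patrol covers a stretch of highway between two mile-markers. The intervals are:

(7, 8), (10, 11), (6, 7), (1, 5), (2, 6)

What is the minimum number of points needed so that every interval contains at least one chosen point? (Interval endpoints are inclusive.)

Process intervals by earliest right end; each time one isn't hit yet, stab at its right endpoint.
Sorted: [1,5] [2,6] [6,7] [7,8] [10,11]
{[1,5],[2,6]} hit by 5; {[6,7],[7,8]} hit by 7; {[10,11]} hit by 11.
Points: 5, 7, 11 (3 total).

3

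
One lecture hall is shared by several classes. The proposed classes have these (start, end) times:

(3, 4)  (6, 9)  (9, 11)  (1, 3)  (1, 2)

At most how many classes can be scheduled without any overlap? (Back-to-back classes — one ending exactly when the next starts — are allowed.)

4

Sorted by end: (1,2)  (1,3)  (3,4)  (6,9)  (9,11)
take (1,2); skip (1,3); take (3,4); take (6,9); take (9,11).
Selected 4 classes.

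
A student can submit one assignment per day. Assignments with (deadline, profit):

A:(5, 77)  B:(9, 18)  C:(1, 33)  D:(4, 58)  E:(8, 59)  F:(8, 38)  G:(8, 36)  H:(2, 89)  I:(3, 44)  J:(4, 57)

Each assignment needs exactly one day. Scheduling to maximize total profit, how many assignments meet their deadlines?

Sort by profit descending; place each in the latest free slot ≤ its deadline.
By profit: H(d2,89), A(d5,77), E(d8,59), D(d4,58), J(d4,57), I(d3,44), F(d8,38), G(d8,36), C(d1,33), B(d9,18)
H→slot 2; A→slot 5; E→slot 8; D→slot 4; J→slot 3; I→slot 1; F→slot 7; G→slot 6; C skipped; B→slot 9.
9 of 10 scheduled.

9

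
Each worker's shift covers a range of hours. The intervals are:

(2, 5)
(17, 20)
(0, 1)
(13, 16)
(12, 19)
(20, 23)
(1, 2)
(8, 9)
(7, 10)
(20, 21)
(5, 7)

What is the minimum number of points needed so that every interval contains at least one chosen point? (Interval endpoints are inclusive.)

5

Process intervals by earliest right end; each time one isn't hit yet, stab at its right endpoint.
Sorted: [0,1] [1,2] [2,5] [5,7] [8,9] [7,10] [13,16] [12,19] [17,20] [20,21] [20,23]
{[0,1],[1,2]} hit by 1; {[2,5],[5,7]} hit by 5; {[8,9],[7,10]} hit by 9; {[13,16],[12,19]} hit by 16; {[17,20],[20,21],[20,23]} hit by 20.
Points: 1, 5, 9, 16, 20 (5 total).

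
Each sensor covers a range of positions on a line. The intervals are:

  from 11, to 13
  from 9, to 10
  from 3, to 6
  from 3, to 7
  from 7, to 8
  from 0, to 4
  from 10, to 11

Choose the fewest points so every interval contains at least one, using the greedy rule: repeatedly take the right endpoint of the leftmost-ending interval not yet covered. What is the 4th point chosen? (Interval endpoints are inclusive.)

Process intervals by earliest right end; each time one isn't hit yet, stab at its right endpoint.
Sorted: [0,4] [3,6] [3,7] [7,8] [9,10] [10,11] [11,13]
{[0,4],[3,6],[3,7]} hit by 4; {[7,8]} hit by 8; {[9,10],[10,11]} hit by 10; {[11,13]} hit by 13.
Points: 4, 8, 10, 13 (4 total).

13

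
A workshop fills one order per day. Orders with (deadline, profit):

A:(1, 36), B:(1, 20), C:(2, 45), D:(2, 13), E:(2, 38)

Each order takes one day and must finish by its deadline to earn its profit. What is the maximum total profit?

Sort by profit descending; place each in the latest free slot ≤ its deadline.
By profit: C(d2,45), E(d2,38), A(d1,36), B(d1,20), D(d2,13)
C→slot 2; E→slot 1; A skipped; B skipped; D skipped.
Profit = 38 + 45 = 83

83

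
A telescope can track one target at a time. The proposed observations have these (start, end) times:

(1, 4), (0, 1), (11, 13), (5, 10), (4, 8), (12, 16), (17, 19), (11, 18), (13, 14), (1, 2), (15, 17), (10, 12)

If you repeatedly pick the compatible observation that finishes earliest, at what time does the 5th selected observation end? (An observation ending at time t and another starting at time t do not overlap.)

Greedy by earliest finish: after sorting by end time, pick each interval compatible with the last pick.
Sorted by end: (0,1)  (1,2)  (1,4)  (4,8)  (5,10)  (10,12)  (11,13)  (13,14)  (12,16)  (15,17)  (11,18)  (17,19)
take (0,1); take (1,2); skip (1,4); take (4,8); take (10,12); take (13,14); take (15,17); take (17,19).
Selected: (0,1) (1,2) (4,8) (10,12) (13,14) (15,17) (17,19)

14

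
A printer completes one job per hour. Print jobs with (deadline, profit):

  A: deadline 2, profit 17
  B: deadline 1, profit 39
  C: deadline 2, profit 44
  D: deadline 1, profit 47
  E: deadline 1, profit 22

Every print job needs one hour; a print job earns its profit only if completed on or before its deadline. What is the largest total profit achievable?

By profit: D(d1,47), C(d2,44), B(d1,39), E(d1,22), A(d2,17)
D→slot 1; C→slot 2; B skipped; E skipped; A skipped.
Profit = 47 + 44 = 91

91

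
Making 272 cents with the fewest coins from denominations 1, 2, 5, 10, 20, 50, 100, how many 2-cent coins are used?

1

272 = 2×100 + 1×50 + 1×20 + 1×2
Count of 2: 1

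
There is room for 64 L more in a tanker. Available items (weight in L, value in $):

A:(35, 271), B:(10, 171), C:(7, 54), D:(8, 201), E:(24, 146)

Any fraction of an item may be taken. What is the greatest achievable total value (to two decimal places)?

Greedy by value/weight ratio, highest first.
Ratios (sorted): D 25.12, B 17.10, A 7.74, C 7.71, E 6.08
take D (8 @ 201); take B (10 @ 171); take A (35 @ 271); take C (7 @ 54); take 4/24 of E → 24.33. Capacity used 64/64.
Total value = 721.33

721.33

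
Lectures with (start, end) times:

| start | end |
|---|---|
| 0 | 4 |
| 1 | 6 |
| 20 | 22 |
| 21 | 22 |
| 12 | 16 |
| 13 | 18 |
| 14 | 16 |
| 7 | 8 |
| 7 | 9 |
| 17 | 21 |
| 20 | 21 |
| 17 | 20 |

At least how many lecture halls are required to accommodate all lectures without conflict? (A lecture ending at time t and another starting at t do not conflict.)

3

Count concurrent intervals with a sweep; the peak is the room count.
starts: [0, 1, 7, 7, 12, 13, 14, 17, 17, 20, 20, 21]
ends:   [4, 6, 8, 9, 16, 16, 18, 20, 21, 21, 22, 22]
s0→1 s1→2 e4→1 e6→0 s7→1 s7→2 e8→1 e9→0 s12→1 s13→2 s14→3  — peak 3.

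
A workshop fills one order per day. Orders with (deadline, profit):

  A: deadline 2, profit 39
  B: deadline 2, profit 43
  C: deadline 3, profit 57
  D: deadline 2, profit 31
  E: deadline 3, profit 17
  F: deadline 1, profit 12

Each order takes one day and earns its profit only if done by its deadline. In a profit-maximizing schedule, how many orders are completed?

Profit order: C=57 B=43 A=39 D=31 E=17 F=12
Assign: C→slot 3, B→slot 2, A→slot 1, D skipped, E skipped, F skipped.
Slots: [1:A] [2:B] [3:C]
3 of 6 scheduled.

3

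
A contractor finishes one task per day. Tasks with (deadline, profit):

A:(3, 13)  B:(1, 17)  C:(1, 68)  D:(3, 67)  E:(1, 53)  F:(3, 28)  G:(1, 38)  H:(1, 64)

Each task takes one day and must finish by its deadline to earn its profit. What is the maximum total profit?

163

Take jobs in profit order; each goes to the latest open slot no later than its deadline.
Profit order: C=68 D=67 H=64 E=53 G=38 F=28 B=17 A=13
Assign: C→slot 1, D→slot 3, H skipped, E skipped, G skipped, F→slot 2, B skipped, A skipped.
Slots: [1:C] [2:F] [3:D]
Profit = 68 + 28 + 67 = 163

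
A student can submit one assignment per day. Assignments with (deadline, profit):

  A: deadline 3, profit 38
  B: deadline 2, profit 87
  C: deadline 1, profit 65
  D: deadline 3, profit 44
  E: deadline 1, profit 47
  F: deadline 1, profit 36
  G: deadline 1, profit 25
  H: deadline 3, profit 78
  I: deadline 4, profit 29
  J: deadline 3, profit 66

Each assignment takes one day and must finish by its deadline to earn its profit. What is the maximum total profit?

Take jobs in profit order; each goes to the latest open slot no later than its deadline.
By profit: B(d2,87), H(d3,78), J(d3,66), C(d1,65), E(d1,47), D(d3,44), A(d3,38), F(d1,36), I(d4,29), G(d1,25)
B→slot 2; H→slot 3; J→slot 1; C skipped; E skipped; D skipped; A skipped; F skipped; I→slot 4; G skipped.
Profit = 66 + 87 + 78 + 29 = 260

260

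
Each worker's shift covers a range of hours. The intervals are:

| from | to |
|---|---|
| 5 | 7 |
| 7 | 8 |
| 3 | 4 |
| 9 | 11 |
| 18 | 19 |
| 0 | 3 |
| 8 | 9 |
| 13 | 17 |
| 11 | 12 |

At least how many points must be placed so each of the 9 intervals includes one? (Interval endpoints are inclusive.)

Process intervals by earliest right end; each time one isn't hit yet, stab at its right endpoint.
Sorted: [0,3] [3,4] [5,7] [7,8] [8,9] [9,11] [11,12] [13,17] [18,19]
{[0,3],[3,4]} hit by 3; {[5,7],[7,8]} hit by 7; {[8,9],[9,11]} hit by 9; {[11,12]} hit by 12; {[13,17]} hit by 17; {[18,19]} hit by 19.
Points: 3, 7, 9, 12, 17, 19 (6 total).

6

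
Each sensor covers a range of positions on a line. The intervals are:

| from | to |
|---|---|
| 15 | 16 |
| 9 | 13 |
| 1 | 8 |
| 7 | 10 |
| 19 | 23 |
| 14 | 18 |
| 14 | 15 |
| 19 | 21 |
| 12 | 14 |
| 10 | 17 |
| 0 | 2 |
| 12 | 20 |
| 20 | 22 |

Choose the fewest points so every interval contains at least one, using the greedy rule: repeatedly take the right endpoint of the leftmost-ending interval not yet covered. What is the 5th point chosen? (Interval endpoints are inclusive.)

By right end: [0,2]  [1,8]  [7,10]  [9,13]  [12,14]  [14,15]  [15,16]  [10,17]  [14,18]  [12,20]  [19,21]  [20,22]  [19,23]
[0,2] uncovered → point at 2; [7,10] uncovered → point at 10; [12,14] uncovered → point at 14; [15,16] uncovered → point at 16; [19,21] uncovered → point at 21.
Points: 2, 10, 14, 16, 21 (5 total).

21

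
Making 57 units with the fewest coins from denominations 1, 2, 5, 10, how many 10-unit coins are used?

57 = 5×10 + 1×5 + 1×2
Count of 10: 5

5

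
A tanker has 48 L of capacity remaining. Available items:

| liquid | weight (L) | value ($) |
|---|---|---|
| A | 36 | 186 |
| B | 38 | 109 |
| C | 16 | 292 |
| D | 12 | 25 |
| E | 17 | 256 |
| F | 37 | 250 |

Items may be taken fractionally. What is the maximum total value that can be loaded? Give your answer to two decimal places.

649.35

Sort by value per unit weight and fill in that order.
Order: C (292/16=18.25) > E (256/17=15.06) > F (250/37=6.76) > A (186/36=5.17) > B (109/38=2.87) > D (25/12=2.08)
Fill: take C (16 @ 292) → take E (17 @ 256) → take 15/37 of F → 101.35; 48/48 used.
Total value = 649.35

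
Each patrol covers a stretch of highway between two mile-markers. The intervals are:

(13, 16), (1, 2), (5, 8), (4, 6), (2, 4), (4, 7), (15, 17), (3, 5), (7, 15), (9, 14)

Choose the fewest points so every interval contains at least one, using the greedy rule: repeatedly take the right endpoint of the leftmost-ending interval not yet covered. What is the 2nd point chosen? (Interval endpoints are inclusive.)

5

Sorted: [1,2] [2,4] [3,5] [4,6] [4,7] [5,8] [9,14] [7,15] [13,16] [15,17]
{[1,2],[2,4]} hit by 2; {[3,5],[4,6],[4,7],[5,8]} hit by 5; {[9,14],[7,15],[13,16]} hit by 14; {[15,17]} hit by 17.
Points: 2, 5, 14, 17 (4 total).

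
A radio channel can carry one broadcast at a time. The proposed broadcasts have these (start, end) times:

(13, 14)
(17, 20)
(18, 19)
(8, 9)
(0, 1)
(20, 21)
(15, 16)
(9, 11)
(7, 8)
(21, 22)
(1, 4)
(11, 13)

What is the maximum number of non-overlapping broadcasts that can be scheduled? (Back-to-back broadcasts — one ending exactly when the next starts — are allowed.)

11

Order by finish time; keep every interval that doesn't clash with the previous kept one.
Sorted by end: (0,1)  (1,4)  (7,8)  (8,9)  (9,11)  (11,13)  (13,14)  (15,16)  (18,19)  (17,20)  (20,21)  (21,22)
take (0,1); take (1,4); take (7,8); take (8,9); take (9,11); take (11,13); take (13,14); take (15,16); take (18,19); take (20,21); take (21,22).
Selected 11 broadcasts.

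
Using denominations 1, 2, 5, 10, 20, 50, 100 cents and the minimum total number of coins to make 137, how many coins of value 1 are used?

Use the largest denomination that fits, subtract, and repeat.
137 − 1×100→37 − 1×20→17 − 1×10→7 − 1×5→2 − 1×2→0
Count of 1: 0

0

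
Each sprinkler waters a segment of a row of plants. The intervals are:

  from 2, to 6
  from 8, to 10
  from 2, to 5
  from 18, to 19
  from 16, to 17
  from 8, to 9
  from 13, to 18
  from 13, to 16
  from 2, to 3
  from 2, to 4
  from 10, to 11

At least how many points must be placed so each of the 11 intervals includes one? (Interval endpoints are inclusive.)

Sort by right endpoint; whenever an interval is uncovered, place a point at its right end.
By right end: [2,3]  [2,4]  [2,5]  [2,6]  [8,9]  [8,10]  [10,11]  [13,16]  [16,17]  [13,18]  [18,19]
[2,3] uncovered → point at 3; [8,9] uncovered → point at 9; [10,11] uncovered → point at 11; [13,16] uncovered → point at 16; [18,19] uncovered → point at 19.
Points: 3, 9, 11, 16, 19 (5 total).

5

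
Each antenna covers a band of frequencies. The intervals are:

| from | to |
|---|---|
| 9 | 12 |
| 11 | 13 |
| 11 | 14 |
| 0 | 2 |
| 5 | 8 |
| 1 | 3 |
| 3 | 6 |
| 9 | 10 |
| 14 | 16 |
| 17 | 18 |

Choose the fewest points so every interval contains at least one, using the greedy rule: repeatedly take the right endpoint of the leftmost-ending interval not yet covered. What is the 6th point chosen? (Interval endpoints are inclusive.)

Process intervals by earliest right end; each time one isn't hit yet, stab at its right endpoint.
By right end: [0,2]  [1,3]  [3,6]  [5,8]  [9,10]  [9,12]  [11,13]  [11,14]  [14,16]  [17,18]
[0,2] uncovered → point at 2; [3,6] uncovered → point at 6; [9,10] uncovered → point at 10; [11,13] uncovered → point at 13; [14,16] uncovered → point at 16; [17,18] uncovered → point at 18.
Points: 2, 6, 10, 13, 16, 18 (6 total).

18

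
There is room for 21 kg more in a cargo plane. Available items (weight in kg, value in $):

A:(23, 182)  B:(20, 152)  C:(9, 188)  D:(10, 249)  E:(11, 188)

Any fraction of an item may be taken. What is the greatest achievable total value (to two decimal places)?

471.18

Order: D (249/10=24.90) > C (188/9=20.89) > E (188/11=17.09) > A (182/23=7.91) > B (152/20=7.60)
Fill: take D (10 @ 249) → take C (9 @ 188) → take 2/11 of E → 34.18; 21/21 used.
Total value = 471.18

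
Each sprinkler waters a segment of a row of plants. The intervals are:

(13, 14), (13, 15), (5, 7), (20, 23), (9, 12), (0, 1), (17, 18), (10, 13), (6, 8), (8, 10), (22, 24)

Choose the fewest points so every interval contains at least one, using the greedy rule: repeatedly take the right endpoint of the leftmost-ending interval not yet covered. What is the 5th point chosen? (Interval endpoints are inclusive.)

18

Process intervals by earliest right end; each time one isn't hit yet, stab at its right endpoint.
By right end: [0,1]  [5,7]  [6,8]  [8,10]  [9,12]  [10,13]  [13,14]  [13,15]  [17,18]  [20,23]  [22,24]
[0,1] uncovered → point at 1; [5,7] uncovered → point at 7; [8,10] uncovered → point at 10; [13,14] uncovered → point at 14; [17,18] uncovered → point at 18; [20,23] uncovered → point at 23.
Points: 1, 7, 10, 14, 18, 23 (6 total).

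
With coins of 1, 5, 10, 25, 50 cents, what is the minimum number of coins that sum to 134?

Greedy: take as many of the largest coin as possible, then repeat with the remainder.
134 − 2×50→34 − 1×25→9 − 1×5→4 − 4×1→0
Total coins = 2 + 1 + 1 + 4 = 8

8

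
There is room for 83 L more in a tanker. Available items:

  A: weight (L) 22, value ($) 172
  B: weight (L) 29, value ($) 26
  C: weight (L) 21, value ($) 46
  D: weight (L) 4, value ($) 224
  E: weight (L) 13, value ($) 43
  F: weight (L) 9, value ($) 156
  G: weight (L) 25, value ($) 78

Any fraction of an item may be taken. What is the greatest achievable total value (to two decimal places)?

Sort by value per unit weight and fill in that order.
Ratios (sorted): D 56.00, F 17.33, A 7.82, E 3.31, G 3.12, C 2.19, B 0.90
take D (4 @ 224); take F (9 @ 156); take A (22 @ 172); take E (13 @ 43); take G (25 @ 78); take 10/21 of C → 21.90. Capacity used 83/83.
Total value = 694.90

694.90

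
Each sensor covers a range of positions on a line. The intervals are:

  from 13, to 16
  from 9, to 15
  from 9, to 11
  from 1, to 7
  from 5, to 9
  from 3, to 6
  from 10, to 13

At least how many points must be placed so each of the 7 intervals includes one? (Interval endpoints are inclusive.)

Sort by right endpoint; whenever an interval is uncovered, place a point at its right end.
Sorted: [3,6] [1,7] [5,9] [9,11] [10,13] [9,15] [13,16]
{[3,6],[1,7],[5,9]} hit by 6; {[9,11],[10,13],[9,15]} hit by 11; {[13,16]} hit by 16.
Points: 6, 11, 16 (3 total).

3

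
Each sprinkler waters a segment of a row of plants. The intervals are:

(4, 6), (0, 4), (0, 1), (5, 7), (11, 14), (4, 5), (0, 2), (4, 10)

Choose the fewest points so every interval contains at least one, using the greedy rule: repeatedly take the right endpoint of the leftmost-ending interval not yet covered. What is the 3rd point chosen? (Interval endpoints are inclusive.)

14

Sorted: [0,1] [0,2] [0,4] [4,5] [4,6] [5,7] [4,10] [11,14]
{[0,1],[0,2],[0,4]} hit by 1; {[4,5],[4,6],[5,7],[4,10]} hit by 5; {[11,14]} hit by 14.
Points: 1, 5, 14 (3 total).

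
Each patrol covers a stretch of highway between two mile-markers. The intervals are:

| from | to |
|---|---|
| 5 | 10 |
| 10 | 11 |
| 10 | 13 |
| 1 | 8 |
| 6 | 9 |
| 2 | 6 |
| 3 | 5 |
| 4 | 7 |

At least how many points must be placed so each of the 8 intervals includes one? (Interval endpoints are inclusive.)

3

Process intervals by earliest right end; each time one isn't hit yet, stab at its right endpoint.
Sorted: [3,5] [2,6] [4,7] [1,8] [6,9] [5,10] [10,11] [10,13]
{[3,5],[2,6],[4,7],[1,8]} hit by 5; {[6,9],[5,10]} hit by 9; {[10,11],[10,13]} hit by 11.
Points: 5, 9, 11 (3 total).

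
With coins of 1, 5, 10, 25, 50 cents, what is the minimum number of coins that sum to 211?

Greedy: take as many of the largest coin as possible, then repeat with the remainder.
211 = 4×50 + 1×10 + 1×1
Total coins = 4 + 1 + 1 = 6

6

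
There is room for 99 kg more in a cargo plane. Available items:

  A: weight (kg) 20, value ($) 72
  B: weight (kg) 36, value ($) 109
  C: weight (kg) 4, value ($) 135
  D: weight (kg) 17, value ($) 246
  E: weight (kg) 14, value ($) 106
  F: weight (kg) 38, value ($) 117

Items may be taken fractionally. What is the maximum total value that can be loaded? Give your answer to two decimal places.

Ratios (sorted): C 33.75, D 14.47, E 7.57, A 3.60, F 3.08, B 3.03
take C (4 @ 135); take D (17 @ 246); take E (14 @ 106); take A (20 @ 72); take F (38 @ 117); take 6/36 of B → 18.17. Capacity used 99/99.
Total value = 694.17

694.17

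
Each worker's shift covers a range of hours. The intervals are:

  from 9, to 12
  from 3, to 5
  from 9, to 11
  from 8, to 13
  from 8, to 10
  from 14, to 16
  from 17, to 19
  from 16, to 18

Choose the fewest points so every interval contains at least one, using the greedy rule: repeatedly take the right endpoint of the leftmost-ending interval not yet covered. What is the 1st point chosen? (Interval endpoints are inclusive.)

5

Process intervals by earliest right end; each time one isn't hit yet, stab at its right endpoint.
By right end: [3,5]  [8,10]  [9,11]  [9,12]  [8,13]  [14,16]  [16,18]  [17,19]
[3,5] uncovered → point at 5; [8,10] uncovered → point at 10; [14,16] uncovered → point at 16; [17,19] uncovered → point at 19.
Points: 5, 10, 16, 19 (4 total).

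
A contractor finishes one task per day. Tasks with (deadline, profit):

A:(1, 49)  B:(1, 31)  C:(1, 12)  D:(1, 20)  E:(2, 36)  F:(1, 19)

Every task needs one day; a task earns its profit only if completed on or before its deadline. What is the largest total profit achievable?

85

Profit order: A=49 E=36 B=31 D=20 F=19 C=12
Assign: A→slot 1, E→slot 2, B skipped, D skipped, F skipped, C skipped.
Slots: [1:A] [2:E]
Profit = 49 + 36 = 85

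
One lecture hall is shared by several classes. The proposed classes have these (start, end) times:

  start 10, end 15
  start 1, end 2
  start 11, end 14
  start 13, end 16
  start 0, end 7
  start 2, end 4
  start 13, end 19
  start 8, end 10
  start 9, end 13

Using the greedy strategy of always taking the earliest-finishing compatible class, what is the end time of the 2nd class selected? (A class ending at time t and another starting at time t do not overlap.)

Sort by end time and greedily take each interval whose start is ≥ the last chosen end.
Sorted by end: (1,2)  (2,4)  (0,7)  (8,10)  (9,13)  (11,14)  (10,15)  (13,16)  (13,19)
take (1,2); take (2,4); take (8,10); skip (9,13); take (11,14); skip (13,19).
Selected: (1,2) (2,4) (8,10) (11,14)

4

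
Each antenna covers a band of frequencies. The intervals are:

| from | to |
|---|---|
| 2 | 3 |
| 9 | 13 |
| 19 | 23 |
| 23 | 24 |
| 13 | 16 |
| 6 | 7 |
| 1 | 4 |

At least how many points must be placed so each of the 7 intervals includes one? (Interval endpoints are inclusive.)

4

Sort by right endpoint; whenever an interval is uncovered, place a point at its right end.
By right end: [2,3]  [1,4]  [6,7]  [9,13]  [13,16]  [19,23]  [23,24]
[2,3] uncovered → point at 3; [6,7] uncovered → point at 7; [9,13] uncovered → point at 13; [19,23] uncovered → point at 23.
Points: 3, 7, 13, 23 (4 total).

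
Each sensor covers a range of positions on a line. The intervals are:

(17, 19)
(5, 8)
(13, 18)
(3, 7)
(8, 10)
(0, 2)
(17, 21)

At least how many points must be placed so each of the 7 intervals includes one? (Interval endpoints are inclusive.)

4

Sort by right endpoint; whenever an interval is uncovered, place a point at its right end.
Sorted: [0,2] [3,7] [5,8] [8,10] [13,18] [17,19] [17,21]
{[0,2]} hit by 2; {[3,7],[5,8]} hit by 7; {[8,10]} hit by 10; {[13,18],[17,19],[17,21]} hit by 18.
Points: 2, 7, 10, 18 (4 total).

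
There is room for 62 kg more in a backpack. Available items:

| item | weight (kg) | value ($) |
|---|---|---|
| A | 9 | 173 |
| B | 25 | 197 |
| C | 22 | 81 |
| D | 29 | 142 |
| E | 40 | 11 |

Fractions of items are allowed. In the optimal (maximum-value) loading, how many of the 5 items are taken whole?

Sort by value per unit weight and fill in that order.
Ratios (sorted): A 19.22, B 7.88, D 4.90, C 3.68, E 0.28
take A (9 @ 173); take B (25 @ 197); take 28/29 of D → 137.10. Capacity used 62/62.
2 item(s) taken whole; one partial (take 28/29 of D).

2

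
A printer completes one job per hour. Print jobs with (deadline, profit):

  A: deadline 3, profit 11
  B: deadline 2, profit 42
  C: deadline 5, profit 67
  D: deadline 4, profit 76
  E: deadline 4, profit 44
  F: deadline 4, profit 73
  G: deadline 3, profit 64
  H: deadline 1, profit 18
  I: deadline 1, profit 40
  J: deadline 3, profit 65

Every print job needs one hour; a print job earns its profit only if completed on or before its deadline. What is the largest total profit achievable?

Sort by profit descending; place each in the latest free slot ≤ its deadline.
Profit order: D=76 F=73 C=67 J=65 G=64 E=44 B=42 I=40 H=18 A=11
Assign: D→slot 4, F→slot 3, C→slot 5, J→slot 2, G→slot 1, E skipped, B skipped, I skipped, H skipped, A skipped.
Slots: [1:G] [2:J] [3:F] [4:D] [5:C]
Profit = 64 + 65 + 73 + 76 + 67 = 345

345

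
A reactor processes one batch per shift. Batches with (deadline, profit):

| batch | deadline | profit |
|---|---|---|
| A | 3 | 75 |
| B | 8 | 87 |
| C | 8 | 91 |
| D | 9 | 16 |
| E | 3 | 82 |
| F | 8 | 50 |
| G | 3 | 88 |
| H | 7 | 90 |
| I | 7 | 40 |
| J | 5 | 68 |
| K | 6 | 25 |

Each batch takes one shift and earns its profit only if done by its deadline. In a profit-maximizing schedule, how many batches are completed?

Sort by profit descending; place each in the latest free slot ≤ its deadline.
Profit order: C=91 H=90 G=88 B=87 E=82 A=75 J=68 F=50 I=40 K=25 D=16
Assign: C→slot 8, H→slot 7, G→slot 3, B→slot 6, E→slot 2, A→slot 1, J→slot 5, F→slot 4, I skipped, K skipped, D→slot 9.
Slots: [1:A] [2:E] [3:G] [4:F] [5:J] [6:B] [7:H] [8:C] [9:D]
9 of 11 scheduled.

9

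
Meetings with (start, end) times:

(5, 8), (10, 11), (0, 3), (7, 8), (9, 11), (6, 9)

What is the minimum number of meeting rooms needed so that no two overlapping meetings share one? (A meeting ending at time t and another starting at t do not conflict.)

3

Count concurrent intervals with a sweep; the peak is the room count.
starts: [0, 5, 6, 7, 9, 10]
ends:   [3, 8, 8, 9, 11, 11]
s0→1 e3→0 s5→1 s6→2 s7→3  — peak 3.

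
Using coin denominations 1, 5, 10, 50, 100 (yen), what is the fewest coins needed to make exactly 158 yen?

6

Use the largest denomination that fits, subtract, and repeat.
158 = 1×100 + 1×50 + 1×5 + 3×1
Total coins = 1 + 1 + 1 + 3 = 6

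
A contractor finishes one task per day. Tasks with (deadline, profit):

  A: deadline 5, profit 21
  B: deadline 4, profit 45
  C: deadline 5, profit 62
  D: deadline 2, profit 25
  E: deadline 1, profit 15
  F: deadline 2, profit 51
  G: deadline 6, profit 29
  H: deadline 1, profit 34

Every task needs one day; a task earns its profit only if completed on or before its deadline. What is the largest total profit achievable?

242

Profit order: C=62 F=51 B=45 H=34 G=29 D=25 A=21 E=15
Assign: C→slot 5, F→slot 2, B→slot 4, H→slot 1, G→slot 6, D skipped, A→slot 3, E skipped.
Slots: [1:H] [2:F] [3:A] [4:B] [5:C] [6:G]
Profit = 34 + 51 + 21 + 45 + 62 + 29 = 242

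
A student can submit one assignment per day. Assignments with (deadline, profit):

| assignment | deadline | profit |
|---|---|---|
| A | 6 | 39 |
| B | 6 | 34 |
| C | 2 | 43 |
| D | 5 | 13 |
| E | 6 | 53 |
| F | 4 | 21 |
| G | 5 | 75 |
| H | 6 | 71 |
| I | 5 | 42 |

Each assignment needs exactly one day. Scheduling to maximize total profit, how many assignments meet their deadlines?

Take jobs in profit order; each goes to the latest open slot no later than its deadline.
By profit: G(d5,75), H(d6,71), E(d6,53), C(d2,43), I(d5,42), A(d6,39), B(d6,34), F(d4,21), D(d5,13)
G→slot 5; H→slot 6; E→slot 4; C→slot 2; I→slot 3; A→slot 1; B skipped; F skipped; D skipped.
6 of 9 scheduled.

6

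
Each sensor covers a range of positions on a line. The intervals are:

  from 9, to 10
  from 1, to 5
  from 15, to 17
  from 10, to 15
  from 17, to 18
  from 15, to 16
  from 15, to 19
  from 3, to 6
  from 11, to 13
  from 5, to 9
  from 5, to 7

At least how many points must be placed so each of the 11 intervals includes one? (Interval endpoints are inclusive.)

Sorted: [1,5] [3,6] [5,7] [5,9] [9,10] [11,13] [10,15] [15,16] [15,17] [17,18] [15,19]
{[1,5],[3,6],[5,7],[5,9]} hit by 5; {[9,10]} hit by 10; {[11,13],[10,15]} hit by 13; {[15,16],[15,17]} hit by 16; {[17,18],[15,19]} hit by 18.
Points: 5, 10, 13, 16, 18 (5 total).

5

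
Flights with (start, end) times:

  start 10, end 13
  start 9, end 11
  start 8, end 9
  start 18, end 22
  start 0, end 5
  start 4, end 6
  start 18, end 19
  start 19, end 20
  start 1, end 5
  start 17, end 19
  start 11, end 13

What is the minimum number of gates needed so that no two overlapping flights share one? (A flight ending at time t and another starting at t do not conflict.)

The answer is the maximum number of intervals overlapping at any instant.
starts: [0, 1, 4, 8, 9, 10, 11, 17, 18, 18, 19]
ends:   [5, 5, 6, 9, 11, 13, 13, 19, 19, 20, 22]
s0→1 s1→2 s4→3  — peak 3.

3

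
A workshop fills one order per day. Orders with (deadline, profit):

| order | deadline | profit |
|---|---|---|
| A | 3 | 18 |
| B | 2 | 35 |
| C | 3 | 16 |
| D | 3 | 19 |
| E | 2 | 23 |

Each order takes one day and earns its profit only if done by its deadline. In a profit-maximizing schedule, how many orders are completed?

3

Profit order: B=35 E=23 D=19 A=18 C=16
Assign: B→slot 2, E→slot 1, D→slot 3, A skipped, C skipped.
Slots: [1:E] [2:B] [3:D]
3 of 5 scheduled.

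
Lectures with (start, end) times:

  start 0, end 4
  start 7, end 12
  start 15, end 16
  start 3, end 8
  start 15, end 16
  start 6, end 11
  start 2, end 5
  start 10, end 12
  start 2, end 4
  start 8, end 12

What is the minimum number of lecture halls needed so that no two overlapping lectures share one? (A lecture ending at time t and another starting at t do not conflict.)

4

The answer is the maximum number of intervals overlapping at any instant.
starts: [0, 2, 2, 3, 6, 7, 8, 10, 15, 15]
ends:   [4, 4, 5, 8, 11, 12, 12, 12, 16, 16]
s0→1 s2→2 s2→3 s3→4  — peak 4.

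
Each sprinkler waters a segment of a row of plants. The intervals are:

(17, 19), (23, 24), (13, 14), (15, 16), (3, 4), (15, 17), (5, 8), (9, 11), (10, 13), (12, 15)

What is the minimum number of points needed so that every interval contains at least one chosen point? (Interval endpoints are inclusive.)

Sort by right endpoint; whenever an interval is uncovered, place a point at its right end.
By right end: [3,4]  [5,8]  [9,11]  [10,13]  [13,14]  [12,15]  [15,16]  [15,17]  [17,19]  [23,24]
[3,4] uncovered → point at 4; [5,8] uncovered → point at 8; [9,11] uncovered → point at 11; [13,14] uncovered → point at 14; [15,16] uncovered → point at 16; [17,19] uncovered → point at 19; [23,24] uncovered → point at 24.
Points: 4, 8, 11, 14, 16, 19, 24 (7 total).

7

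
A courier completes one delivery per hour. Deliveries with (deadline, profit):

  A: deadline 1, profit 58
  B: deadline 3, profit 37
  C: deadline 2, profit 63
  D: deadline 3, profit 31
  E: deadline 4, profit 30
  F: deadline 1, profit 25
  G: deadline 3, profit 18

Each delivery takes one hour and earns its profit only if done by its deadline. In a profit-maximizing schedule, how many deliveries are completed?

4

Take jobs in profit order; each goes to the latest open slot no later than its deadline.
By profit: C(d2,63), A(d1,58), B(d3,37), D(d3,31), E(d4,30), F(d1,25), G(d3,18)
C→slot 2; A→slot 1; B→slot 3; D skipped; E→slot 4; F skipped; G skipped.
4 of 7 scheduled.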